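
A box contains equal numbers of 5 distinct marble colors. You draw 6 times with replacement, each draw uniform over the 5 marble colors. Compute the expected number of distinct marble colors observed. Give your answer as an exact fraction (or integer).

11529/3125

Let Xⱼ=1 if type j appears at least once. P(Xⱼ=1) = 1 − ((5−1)/5)^6 = 11529/15625.
E[#distinct] = 5·11529/15625 = 11529/3125.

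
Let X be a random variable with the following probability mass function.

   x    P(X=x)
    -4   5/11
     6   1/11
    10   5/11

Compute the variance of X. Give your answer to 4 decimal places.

E[X] = (5/11)·(-4) + (1/11)·6 + (5/11)·10 = 36/11
E[X²] = (5/11)·16 + (1/11)·36 + (5/11)·100 = 56
Var(X) = 56 − (36/11)² = 5480/121 ≈ 45.2893

45.2893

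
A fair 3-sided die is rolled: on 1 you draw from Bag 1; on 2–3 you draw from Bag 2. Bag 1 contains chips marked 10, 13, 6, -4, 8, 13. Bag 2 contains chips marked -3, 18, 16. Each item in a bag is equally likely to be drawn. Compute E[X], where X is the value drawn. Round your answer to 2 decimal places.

9.44

E[X | Bag 1] = (10 + 13 + 6 − 4 + 8 + 13)/6 = 23/3
E[X | Bag 2] = (-3 + 18 + 16)/3 = 31/3
E[X] = (1/3)·23/3 + (2/3)·31/3 = 85/9 ≈ 9.44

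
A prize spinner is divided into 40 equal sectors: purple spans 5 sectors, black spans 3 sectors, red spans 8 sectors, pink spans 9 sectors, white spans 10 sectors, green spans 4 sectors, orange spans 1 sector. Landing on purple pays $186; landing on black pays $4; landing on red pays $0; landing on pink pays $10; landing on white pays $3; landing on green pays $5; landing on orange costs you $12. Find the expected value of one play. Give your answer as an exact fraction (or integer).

107/4 dollars

E[payout] = (5/40)·186 + (3/40)·4 + (8/40)·0 + (9/40)·10 + (10/40)·3 + (4/40)·5 + (1/40)·(-12) = 107/4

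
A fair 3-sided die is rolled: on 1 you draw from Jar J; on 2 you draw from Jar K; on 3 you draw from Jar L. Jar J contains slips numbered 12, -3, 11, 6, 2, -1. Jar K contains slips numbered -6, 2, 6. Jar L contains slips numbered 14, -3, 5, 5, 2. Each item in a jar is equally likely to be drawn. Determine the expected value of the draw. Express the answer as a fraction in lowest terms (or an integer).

E[X | Jar J] = (12 − 3 + 11 + 6 + 2 − 1)/6 = 9/2
E[X | Jar K] = (-6 + 2 + 6)/3 = 2/3
E[X | Jar L] = (14 − 3 + 5 + 5 + 2)/5 = 23/5
E[X] = (1/3)·9/2 + (1/3)·2/3 + (1/3)·23/5 = 293/90

293/90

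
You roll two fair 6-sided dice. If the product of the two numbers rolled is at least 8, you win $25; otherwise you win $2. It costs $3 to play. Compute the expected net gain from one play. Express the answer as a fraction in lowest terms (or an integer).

E[payout] = (7/18)·2 + (11/18)·25 = 289/18
Expected profit = 289/18 − 3 = 235/18

235/18 dollars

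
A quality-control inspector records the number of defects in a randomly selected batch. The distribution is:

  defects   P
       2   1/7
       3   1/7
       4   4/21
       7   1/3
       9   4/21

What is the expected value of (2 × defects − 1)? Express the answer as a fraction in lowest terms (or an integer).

E[2x-1] = (1/7)·3 + (1/7)·5 + (4/21)·7 + (1/3)·13 + (4/21)·17
     = 211/21

211/21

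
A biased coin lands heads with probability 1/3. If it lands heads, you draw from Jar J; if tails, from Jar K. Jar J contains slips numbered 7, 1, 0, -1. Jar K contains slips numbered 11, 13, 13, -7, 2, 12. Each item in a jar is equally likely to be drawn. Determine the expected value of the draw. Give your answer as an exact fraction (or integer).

E[X | Jar J] = (7 + 1 + 0 − 1)/4 = 7/4
E[X | Jar K] = (11 + 13 + 13 − 7 + 2 + 12)/6 = 22/3
E[X] = (1/3)·7/4 + (2/3)·22/3 = 197/36

197/36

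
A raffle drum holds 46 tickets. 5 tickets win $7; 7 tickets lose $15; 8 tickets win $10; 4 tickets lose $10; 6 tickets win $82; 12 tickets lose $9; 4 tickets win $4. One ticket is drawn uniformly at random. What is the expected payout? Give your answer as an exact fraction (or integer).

E[payout] = (5/46)·7 + (7/46)·(-15) + (8/46)·10 + (4/46)·(-10) + (6/46)·82 + (12/46)·(-9) + (4/46)·4 = 185/23

185/23 dollars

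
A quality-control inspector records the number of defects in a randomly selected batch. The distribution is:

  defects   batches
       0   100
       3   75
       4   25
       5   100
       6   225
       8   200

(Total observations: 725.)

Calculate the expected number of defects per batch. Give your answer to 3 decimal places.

Total = 725, so P(defects=0) = 100/725, etc.
E[X] = (4/29)·0 + (3/29)·3 + (1/29)·4 + (4/29)·5 + (9/29)·6 + (8/29)·8
     = 151/29 ≈ 5.207

5.207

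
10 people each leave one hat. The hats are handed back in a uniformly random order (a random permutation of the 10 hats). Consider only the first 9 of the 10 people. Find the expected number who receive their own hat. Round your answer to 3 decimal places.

Let Xᵢ = 1 if person i gets their own hat. For each i, P(Xᵢ=1) = 1/10.
By linearity of expectation, E[X₁+…+X_9] = 9·(1/10) = 9/10.
≈ 0.900

0.900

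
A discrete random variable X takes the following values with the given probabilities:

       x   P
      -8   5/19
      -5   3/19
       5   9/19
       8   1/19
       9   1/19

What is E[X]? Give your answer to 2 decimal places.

0.37

E[X] = (5/19)·(-8) + (3/19)·(-5) + (9/19)·5 + (1/19)·8 + (1/19)·9
     = 7/19 ≈ 0.37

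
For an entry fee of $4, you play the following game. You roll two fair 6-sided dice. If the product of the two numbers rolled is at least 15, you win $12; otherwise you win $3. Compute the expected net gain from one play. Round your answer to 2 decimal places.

$2.25

E[payout] = (23/36)·3 + (13/36)·12 = 25/4
Expected profit = 25/4 − 4 = 9/4 ≈ $2.25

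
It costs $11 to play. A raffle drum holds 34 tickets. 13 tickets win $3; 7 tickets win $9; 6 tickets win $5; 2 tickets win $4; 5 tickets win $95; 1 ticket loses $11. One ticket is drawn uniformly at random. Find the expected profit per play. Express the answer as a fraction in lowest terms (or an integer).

E[payout] = (13/34)·3 + (7/34)·9 + (6/34)·5 + (2/34)·4 + (5/34)·95 + (1/34)·(-11) = 302/17
Expected profit = 302/17 − 11 = 115/17

115/17 dollars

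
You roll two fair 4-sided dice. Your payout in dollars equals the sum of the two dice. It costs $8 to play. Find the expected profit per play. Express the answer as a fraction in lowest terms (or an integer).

-$3

Distribution of the sum of the two dice: 2 w.p. 1/16, 3 w.p. 1/8, 4 w.p. 3/16, 5 w.p. 1/4, 6 w.p. 3/16, 7 w.p. 1/8, …
E[payout] = (1/16)·2 + (1/8)·3 + (3/16)·4 + (1/4)·5 + (3/16)·6 + (1/8)·7 + (1/16)·8 = 5
Expected profit = 5 − 8 = -3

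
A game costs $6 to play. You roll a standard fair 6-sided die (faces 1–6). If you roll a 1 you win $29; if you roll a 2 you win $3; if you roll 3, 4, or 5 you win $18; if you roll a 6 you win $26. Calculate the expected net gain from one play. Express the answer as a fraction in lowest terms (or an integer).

E[payout] = (1/6)·3 + (1/2)·18 + (1/6)·26 + (1/6)·29 = 56/3
Expected profit = 56/3 − 6 = 38/3

38/3 dollars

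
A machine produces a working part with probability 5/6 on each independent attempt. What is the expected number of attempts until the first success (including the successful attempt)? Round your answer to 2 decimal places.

1.20

For a geometric distribution, E[trials] = 1/p = 1/(5/6) = 6/5.
≈ 1.20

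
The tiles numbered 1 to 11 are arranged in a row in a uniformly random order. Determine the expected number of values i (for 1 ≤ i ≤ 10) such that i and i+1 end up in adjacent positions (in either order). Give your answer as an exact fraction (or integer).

20/11

For each i ∈ {1,…,10}, let Xᵢ = 1 if i and i+1 are adjacent. P(Xᵢ=1) = 2·(11−1)!/11! = 2/11.
By linearity, E[ΣXᵢ] = (10)·(2/11) = 20/11.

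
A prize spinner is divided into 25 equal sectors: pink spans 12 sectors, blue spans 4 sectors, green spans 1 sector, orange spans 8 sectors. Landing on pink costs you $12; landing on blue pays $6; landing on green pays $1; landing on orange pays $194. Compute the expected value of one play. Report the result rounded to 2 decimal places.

E[payout] = (12/25)·(-12) + (4/25)·6 + (1/25)·1 + (8/25)·194 = 1433/25
≈ $57.32

$57.32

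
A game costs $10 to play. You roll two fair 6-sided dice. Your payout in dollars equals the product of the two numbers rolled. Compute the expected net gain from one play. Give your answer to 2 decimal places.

$2.25

Distribution of the product of the two numbers rolled: 1 w.p. 1/36, 2 w.p. 1/18, 3 w.p. 1/18, 4 w.p. 1/12, 5 w.p. 1/18, 6 w.p. 1/9, …
E[payout] = (1/36)·1 + (1/18)·2 + (1/18)·3 + (1/12)·4 + (1/18)·5 + (1/9)·6 + (1/18)·8 + (1/36)·9 + (1/18)·10 + (1/9)·12 + (1/18)·15 + (1/36)·16 + (1/18)·18 + (1/18)·20 + (1/18)·24 + (1/36)·25 + (1/18)·30 + (1/36)·36 = 49/4
Expected profit = 49/4 − 10 = 9/4 ≈ $2.25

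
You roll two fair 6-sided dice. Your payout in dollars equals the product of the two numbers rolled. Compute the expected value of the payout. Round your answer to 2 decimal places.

$12.25

Distribution of the product of the two numbers rolled: 1 w.p. 1/36, 2 w.p. 1/18, 3 w.p. 1/18, 4 w.p. 1/12, 5 w.p. 1/18, 6 w.p. 1/9, …
E[payout] = (1/36)·1 + (1/18)·2 + (1/18)·3 + (1/12)·4 + (1/18)·5 + (1/9)·6 + (1/18)·8 + (1/36)·9 + (1/18)·10 + (1/9)·12 + (1/18)·15 + (1/36)·16 + (1/18)·18 + (1/18)·20 + (1/18)·24 + (1/36)·25 + (1/18)·30 + (1/36)·36 = 49/4
≈ $12.25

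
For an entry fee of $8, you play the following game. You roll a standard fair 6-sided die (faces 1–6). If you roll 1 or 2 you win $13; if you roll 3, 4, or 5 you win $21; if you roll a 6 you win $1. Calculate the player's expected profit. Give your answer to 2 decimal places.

$7.00

E[payout] = (1/6)·1 + (1/3)·13 + (1/2)·21 = 15
Expected profit = 15 − 8 = 7 ≈ $7.00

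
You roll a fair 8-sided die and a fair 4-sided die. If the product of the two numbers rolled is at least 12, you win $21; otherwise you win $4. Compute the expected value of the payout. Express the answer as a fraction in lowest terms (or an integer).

183/16 dollars

E[payout] = (9/16)·4 + (7/16)·21 = 183/16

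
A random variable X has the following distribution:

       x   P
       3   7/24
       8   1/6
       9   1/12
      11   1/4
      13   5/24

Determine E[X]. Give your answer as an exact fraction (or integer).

E[X] = (7/24)·3 + (1/6)·8 + (1/12)·9 + (1/4)·11 + (5/24)·13
     = 101/12

101/12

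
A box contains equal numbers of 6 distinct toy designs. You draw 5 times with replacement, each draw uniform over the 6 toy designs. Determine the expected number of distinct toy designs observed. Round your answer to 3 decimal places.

3.589

Let Xⱼ=1 if type j appears at least once. P(Xⱼ=1) = 1 − ((6−1)/6)^5 = 4651/7776.
E[#distinct] = 6·4651/7776 = 4651/1296.
≈ 3.589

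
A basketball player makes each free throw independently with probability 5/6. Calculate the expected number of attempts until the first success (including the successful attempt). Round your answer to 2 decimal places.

For a geometric distribution, E[trials] = 1/p = 1/(5/6) = 6/5.
≈ 1.20

1.20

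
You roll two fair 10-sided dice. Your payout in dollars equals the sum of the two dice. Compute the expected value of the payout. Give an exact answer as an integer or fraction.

$11

Distribution of the sum of the two dice: 2 w.p. 1/100, 3 w.p. 1/50, 4 w.p. 3/100, 5 w.p. 1/25, 6 w.p. 1/20, 7 w.p. 3/50, …
E[payout] = (1/100)·2 + (1/50)·3 + (3/100)·4 + (1/25)·5 + (1/20)·6 + (3/50)·7 + (7/100)·8 + (2/25)·9 + (9/100)·10 + (1/10)·11 + (9/100)·12 + (2/25)·13 + (7/100)·14 + (3/50)·15 + (1/20)·16 + (1/25)·17 + (3/100)·18 + (1/50)·19 + (1/100)·20 = 11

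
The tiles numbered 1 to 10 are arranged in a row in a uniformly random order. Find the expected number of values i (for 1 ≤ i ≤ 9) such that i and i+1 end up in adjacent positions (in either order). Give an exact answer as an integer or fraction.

For each i ∈ {1,…,9}, let Xᵢ = 1 if i and i+1 are adjacent. P(Xᵢ=1) = 2·(10−1)!/10! = 2/10.
By linearity, E[ΣXᵢ] = (9)·(2/10) = 9/5.

9/5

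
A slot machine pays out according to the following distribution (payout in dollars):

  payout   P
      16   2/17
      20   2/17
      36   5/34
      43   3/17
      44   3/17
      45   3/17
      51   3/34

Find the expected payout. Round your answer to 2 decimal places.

E[X] = (2/17)·16 + (2/17)·20 + (5/34)·36 + (3/17)·43 + (3/17)·44 + (3/17)·45 + (3/34)·51
     = 1269/34 ≈ 37.32

$37.32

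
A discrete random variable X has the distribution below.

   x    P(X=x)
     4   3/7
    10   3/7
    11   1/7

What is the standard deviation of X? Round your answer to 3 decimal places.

E[X] = 53/7, E[X²] = 67
Var(X) = E[X²] − (E[X])² = 67 − 2809/49 = 474/49
SD(X) = √(474/49) ≈ 3.110

3.110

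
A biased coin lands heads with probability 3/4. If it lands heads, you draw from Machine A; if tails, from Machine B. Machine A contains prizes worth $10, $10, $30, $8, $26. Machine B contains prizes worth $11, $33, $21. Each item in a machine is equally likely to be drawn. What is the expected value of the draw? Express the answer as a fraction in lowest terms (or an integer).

E[X | Machine A] = (10 + 10 + 30 + 8 + 26)/5 = 84/5
E[X | Machine B] = (11 + 33 + 21)/3 = 65/3
E[X] = (3/4)·84/5 + (1/4)·65/3 = 1081/60

1081/60 dollars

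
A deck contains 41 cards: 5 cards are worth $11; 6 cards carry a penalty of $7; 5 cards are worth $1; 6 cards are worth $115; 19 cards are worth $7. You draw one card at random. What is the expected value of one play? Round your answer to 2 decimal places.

$20.51

E[payout] = (5/41)·11 + (6/41)·(-7) + (5/41)·1 + (6/41)·115 + (19/41)·7 = 841/41
≈ $20.51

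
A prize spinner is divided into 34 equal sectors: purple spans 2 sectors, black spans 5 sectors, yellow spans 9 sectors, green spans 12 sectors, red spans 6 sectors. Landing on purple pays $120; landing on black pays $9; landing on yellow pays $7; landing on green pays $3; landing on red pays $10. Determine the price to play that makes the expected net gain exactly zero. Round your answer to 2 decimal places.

$13.06

E[payout] = (2/34)·120 + (5/34)·9 + (9/34)·7 + (12/34)·3 + (6/34)·10 = 222/17
Fair fee = E[payout] = 222/17 ≈ $13.06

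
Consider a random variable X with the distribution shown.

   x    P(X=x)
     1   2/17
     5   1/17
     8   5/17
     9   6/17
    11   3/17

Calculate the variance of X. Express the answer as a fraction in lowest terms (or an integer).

2376/289

E[X] = (2/17)·1 + (1/17)·5 + (5/17)·8 + (6/17)·9 + (3/17)·11 = 134/17
E[X²] = (2/17)·1 + (1/17)·25 + (5/17)·64 + (6/17)·81 + (3/17)·121 = 1196/17
Var(X) = 1196/17 − (134/17)² = 2376/289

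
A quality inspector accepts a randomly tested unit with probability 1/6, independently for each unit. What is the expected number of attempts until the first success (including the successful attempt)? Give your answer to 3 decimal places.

For a geometric distribution, E[trials] = 1/p = 1/(1/6) = 6.
≈ 6.000

6.000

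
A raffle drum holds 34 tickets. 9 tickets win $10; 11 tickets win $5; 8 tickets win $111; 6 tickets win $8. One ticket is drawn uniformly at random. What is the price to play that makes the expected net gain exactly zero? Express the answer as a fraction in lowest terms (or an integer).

1081/34 dollars

E[payout] = (9/34)·10 + (11/34)·5 + (8/34)·111 + (6/34)·8 = 1081/34
Fair fee = E[payout] = 1081/34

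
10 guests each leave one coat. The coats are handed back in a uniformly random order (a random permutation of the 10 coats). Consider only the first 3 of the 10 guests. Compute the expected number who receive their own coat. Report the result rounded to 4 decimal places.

Let Xᵢ = 1 if person i gets their own coat. For each i, P(Xᵢ=1) = 1/10.
By linearity of expectation, E[X₁+…+X_3] = 3·(1/10) = 3/10.
≈ 0.3000

0.3000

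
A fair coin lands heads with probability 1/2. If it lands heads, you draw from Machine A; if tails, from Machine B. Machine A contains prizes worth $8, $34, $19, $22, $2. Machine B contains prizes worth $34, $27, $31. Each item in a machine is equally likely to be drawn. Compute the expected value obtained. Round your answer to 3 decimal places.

E[X | Machine A] = (8 + 34 + 19 + 22 + 2)/5 = 17
E[X | Machine B] = (34 + 27 + 31)/3 = 92/3
E[X] = (1/2)·17 + (1/2)·92/3 = 143/6 ≈ 23.833

$23.833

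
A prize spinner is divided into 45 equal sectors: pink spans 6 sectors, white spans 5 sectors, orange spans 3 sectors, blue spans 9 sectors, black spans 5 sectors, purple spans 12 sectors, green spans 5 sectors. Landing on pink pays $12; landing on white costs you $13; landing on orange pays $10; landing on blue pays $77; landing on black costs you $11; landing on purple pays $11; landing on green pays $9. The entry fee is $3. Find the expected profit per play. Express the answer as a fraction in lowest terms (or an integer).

239/15 dollars

E[payout] = (6/45)·12 + (5/45)·(-13) + (3/45)·10 + (9/45)·77 + (5/45)·(-11) + (12/45)·11 + (5/45)·9 = 284/15
Expected profit = 284/15 − 3 = 239/15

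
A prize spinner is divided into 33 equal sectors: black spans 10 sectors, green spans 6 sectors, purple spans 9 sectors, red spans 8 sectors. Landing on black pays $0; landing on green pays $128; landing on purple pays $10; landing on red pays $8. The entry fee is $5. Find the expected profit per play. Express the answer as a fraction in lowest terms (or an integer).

757/33 dollars

E[payout] = (10/33)·0 + (6/33)·128 + (9/33)·10 + (8/33)·8 = 922/33
Expected profit = 922/33 − 5 = 757/33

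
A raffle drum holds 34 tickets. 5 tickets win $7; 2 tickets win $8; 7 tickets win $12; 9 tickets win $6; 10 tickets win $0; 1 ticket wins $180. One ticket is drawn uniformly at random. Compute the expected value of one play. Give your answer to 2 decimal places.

$10.85

E[payout] = (5/34)·7 + (2/34)·8 + (7/34)·12 + (9/34)·6 + (10/34)·0 + (1/34)·180 = 369/34
≈ $10.85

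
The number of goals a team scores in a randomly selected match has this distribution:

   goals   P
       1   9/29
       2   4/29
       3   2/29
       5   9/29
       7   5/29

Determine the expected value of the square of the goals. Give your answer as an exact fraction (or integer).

E[X²] = (9/29)·1 + (4/29)·4 + (2/29)·9 + (9/29)·25 + (5/29)·49
     = 513/29

513/29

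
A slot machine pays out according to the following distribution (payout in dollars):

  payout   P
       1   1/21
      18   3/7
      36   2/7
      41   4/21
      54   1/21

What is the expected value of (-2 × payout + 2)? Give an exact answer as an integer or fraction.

E[-2x+2] = (1/21)·0 + (3/7)·(-34) + (2/7)·(-70) + (4/21)·(-80) + (1/21)·(-106)
     = -384/7

-384/7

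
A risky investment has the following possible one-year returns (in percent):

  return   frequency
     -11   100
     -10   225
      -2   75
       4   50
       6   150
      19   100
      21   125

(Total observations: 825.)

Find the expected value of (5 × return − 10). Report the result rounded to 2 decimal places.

2.88

Total = 825, so P(return=-11) = 100/825, etc.
E[5x-10] = (4/33)·(-65) + (3/11)·(-60) + (1/11)·(-20) + (2/33)·10 + (2/11)·20 + (4/33)·85 + (5/33)·95
     = 95/33 ≈ 2.88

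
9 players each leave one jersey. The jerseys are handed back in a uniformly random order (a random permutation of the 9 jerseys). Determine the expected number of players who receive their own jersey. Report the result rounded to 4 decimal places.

1.0000

Let Xᵢ = 1 if person i gets their own jersey. For each i, P(Xᵢ=1) = 1/9.
By linearity of expectation, E[X₁+…+X_9] = 9·(1/9) = 1.
≈ 1.0000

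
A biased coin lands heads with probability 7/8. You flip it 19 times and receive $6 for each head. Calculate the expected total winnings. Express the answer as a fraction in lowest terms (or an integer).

399/4 dollars

E[#heads] = 19·7/8 = 133/8 (linearity over flips).
E[winnings] = 6·133/8 = 399/4.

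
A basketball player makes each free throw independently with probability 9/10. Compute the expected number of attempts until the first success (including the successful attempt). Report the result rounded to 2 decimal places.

1.11

For a geometric distribution, E[trials] = 1/p = 1/(9/10) = 10/9.
≈ 1.11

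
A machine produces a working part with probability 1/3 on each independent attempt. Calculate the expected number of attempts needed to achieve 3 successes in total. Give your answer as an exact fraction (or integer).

By linearity (sum of 3 independent geometric waits), E[trials] = 3/p = 3/(1/3) = 9.

9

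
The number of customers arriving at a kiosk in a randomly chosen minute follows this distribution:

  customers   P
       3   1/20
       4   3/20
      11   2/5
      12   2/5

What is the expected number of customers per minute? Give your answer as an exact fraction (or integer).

E[X] = (1/20)·3 + (3/20)·4 + (2/5)·11 + (2/5)·12
     = 199/20

199/20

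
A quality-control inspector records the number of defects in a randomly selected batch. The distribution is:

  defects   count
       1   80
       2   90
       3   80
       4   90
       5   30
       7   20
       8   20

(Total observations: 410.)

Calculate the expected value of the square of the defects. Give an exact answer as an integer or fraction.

561/41

Total = 410, so P(defects=1) = 80/410, etc.
E[X²] = (8/41)·1 + (9/41)·4 + (8/41)·9 + (9/41)·16 + (3/41)·25 + (2/41)·49 + (2/41)·64
     = 561/41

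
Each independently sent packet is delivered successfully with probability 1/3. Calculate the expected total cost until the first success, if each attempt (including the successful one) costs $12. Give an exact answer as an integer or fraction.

E[#attempts] = 1/p = 3; E[cost] = 12·3 = 36.

$36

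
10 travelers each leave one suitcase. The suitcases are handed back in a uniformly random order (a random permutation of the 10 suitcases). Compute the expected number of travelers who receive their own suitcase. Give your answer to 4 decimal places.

1.0000

Let Xᵢ = 1 if person i gets their own suitcase. For each i, P(Xᵢ=1) = 1/10.
By linearity of expectation, E[X₁+…+X_10] = 10·(1/10) = 1.
≈ 1.0000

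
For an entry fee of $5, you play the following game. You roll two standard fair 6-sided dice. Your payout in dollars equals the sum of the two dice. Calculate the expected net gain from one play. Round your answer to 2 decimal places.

Distribution of the sum of the two dice: 2 w.p. 1/36, 3 w.p. 1/18, 4 w.p. 1/12, 5 w.p. 1/9, 6 w.p. 5/36, 7 w.p. 1/6, …
E[payout] = (1/36)·2 + (1/18)·3 + (1/12)·4 + (1/9)·5 + (5/36)·6 + (1/6)·7 + (5/36)·8 + (1/9)·9 + (1/12)·10 + (1/18)·11 + (1/36)·12 = 7
Expected profit = 7 − 5 = 2 ≈ $2.00

$2.00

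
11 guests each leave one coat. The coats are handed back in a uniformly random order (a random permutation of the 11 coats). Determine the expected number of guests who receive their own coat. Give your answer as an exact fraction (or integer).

Let Xᵢ = 1 if person i gets their own coat. For each i, P(Xᵢ=1) = 1/11.
By linearity of expectation, E[X₁+…+X_11] = 11·(1/11) = 1.

1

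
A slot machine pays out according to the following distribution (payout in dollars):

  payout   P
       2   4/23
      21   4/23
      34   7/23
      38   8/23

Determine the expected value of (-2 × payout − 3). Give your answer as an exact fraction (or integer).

E[-2x-3] = (4/23)·(-7) + (4/23)·(-45) + (7/23)·(-71) + (8/23)·(-79)
     = -1337/23

-1337/23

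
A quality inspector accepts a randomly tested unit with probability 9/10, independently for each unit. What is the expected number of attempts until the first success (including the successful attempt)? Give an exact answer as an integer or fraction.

10/9

For a geometric distribution, E[trials] = 1/p = 1/(9/10) = 10/9.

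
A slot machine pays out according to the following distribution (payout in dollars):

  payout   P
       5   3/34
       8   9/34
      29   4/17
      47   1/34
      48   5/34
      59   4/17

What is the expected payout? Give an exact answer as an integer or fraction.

E[X] = (3/34)·5 + (9/34)·8 + (4/17)·29 + (1/34)·47 + (5/34)·48 + (4/17)·59
     = 539/17

539/17 dollars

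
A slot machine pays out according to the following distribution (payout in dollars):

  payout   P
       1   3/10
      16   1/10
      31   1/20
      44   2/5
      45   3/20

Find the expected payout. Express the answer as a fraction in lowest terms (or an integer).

E[X] = (3/10)·1 + (1/10)·16 + (1/20)·31 + (2/5)·44 + (3/20)·45
     = 139/5

139/5 dollars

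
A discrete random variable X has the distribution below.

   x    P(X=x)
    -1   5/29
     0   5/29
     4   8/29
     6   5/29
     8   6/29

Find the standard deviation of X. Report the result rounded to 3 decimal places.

3.305

E[X] = 105/29, E[X²] = 697/29
Var(X) = E[X²] − (E[X])² = 697/29 − 11025/841 = 9188/841
SD(X) = √(9188/841) ≈ 3.305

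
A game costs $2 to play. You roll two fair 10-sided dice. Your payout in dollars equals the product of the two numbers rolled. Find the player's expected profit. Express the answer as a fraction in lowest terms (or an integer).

113/4 dollars

Distribution of the product of the two numbers rolled: 1 w.p. 1/100, 2 w.p. 1/50, 3 w.p. 1/50, 4 w.p. 3/100, 5 w.p. 1/50, 6 w.p. 1/25, …
E[payout] = (1/100)·1 + (1/50)·2 + (1/50)·3 + (3/100)·4 + (1/50)·5 + (1/25)·6 + (1/50)·7 + (1/25)·8 + (3/100)·9 + (1/25)·10 + (1/25)·12 + (1/50)·14 + (1/50)·15 + (3/100)·16 + (1/25)·18 + (1/25)·20 + (1/50)·21 + (1/25)·24 + (1/100)·25 + (1/50)·27 + (1/50)·28 + (1/25)·30 + (1/50)·32 + (1/50)·35 + (3/100)·36 + (1/25)·40 + (1/50)·42 + (1/50)·45 + (1/50)·48 + (1/100)·49 + (1/50)·50 + (1/50)·54 + (1/50)·56 + (1/50)·60 + (1/50)·63 + (1/100)·64 + (1/50)·70 + (1/50)·72 + (1/50)·80 + (1/100)·81 + (1/50)·90 + (1/100)·100 = 121/4
Expected profit = 121/4 − 2 = 113/4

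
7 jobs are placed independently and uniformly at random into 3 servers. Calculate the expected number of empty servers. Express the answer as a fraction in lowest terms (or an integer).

128/729

Let Xⱼ=1 if server j is empty. P(Xⱼ=1) = ((3-1)/3)^7 = 128/2187.
By linearity, E[#empty] = 3·128/2187 = 128/729.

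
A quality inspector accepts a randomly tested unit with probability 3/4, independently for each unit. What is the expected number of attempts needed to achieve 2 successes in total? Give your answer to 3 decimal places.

By linearity (sum of 2 independent geometric waits), E[trials] = 2/p = 2/(3/4) = 8/3.
≈ 2.667

2.667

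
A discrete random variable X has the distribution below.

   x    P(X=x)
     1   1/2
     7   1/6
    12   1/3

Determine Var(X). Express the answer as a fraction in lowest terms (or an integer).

221/9

E[X] = (1/2)·1 + (1/6)·7 + (1/3)·12 = 17/3
E[X²] = (1/2)·1 + (1/6)·49 + (1/3)·144 = 170/3
Var(X) = 170/3 − (17/3)² = 221/9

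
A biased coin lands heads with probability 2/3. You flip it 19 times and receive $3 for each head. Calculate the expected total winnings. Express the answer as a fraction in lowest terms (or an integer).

E[#heads] = 19·2/3 = 38/3 (linearity over flips).
E[winnings] = 3·38/3 = 38.

$38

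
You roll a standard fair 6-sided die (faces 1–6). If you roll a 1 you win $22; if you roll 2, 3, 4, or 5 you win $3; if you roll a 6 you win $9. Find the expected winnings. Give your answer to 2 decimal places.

E[payout] = (2/3)·3 + (1/6)·9 + (1/6)·22 = 43/6
≈ $7.17

$7.17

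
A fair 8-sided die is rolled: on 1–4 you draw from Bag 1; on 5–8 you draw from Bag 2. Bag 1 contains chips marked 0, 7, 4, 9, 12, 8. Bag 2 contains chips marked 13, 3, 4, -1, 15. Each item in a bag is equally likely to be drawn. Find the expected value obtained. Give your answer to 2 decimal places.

6.73

E[X | Bag 1] = (0 + 7 + 4 + 9 + 12 + 8)/6 = 20/3
E[X | Bag 2] = (13 + 3 + 4 − 1 + 15)/5 = 34/5
E[X] = (1/2)·20/3 + (1/2)·34/5 = 101/15 ≈ 6.73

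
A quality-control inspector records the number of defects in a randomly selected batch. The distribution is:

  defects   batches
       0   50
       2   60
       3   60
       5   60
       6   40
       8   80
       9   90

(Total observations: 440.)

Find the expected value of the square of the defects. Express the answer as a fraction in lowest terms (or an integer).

Total = 440, so P(defects=0) = 50/440, etc.
E[X²] = (5/44)·0 + (3/22)·4 + (3/22)·9 + (3/22)·25 + (1/11)·36 + (2/11)·64 + (9/44)·81
     = 1613/44

1613/44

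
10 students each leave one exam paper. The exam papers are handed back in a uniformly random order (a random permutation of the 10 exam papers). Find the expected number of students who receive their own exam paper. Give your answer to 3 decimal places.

Let Xᵢ = 1 if person i gets their own exam paper. For each i, P(Xᵢ=1) = 1/10.
By linearity of expectation, E[X₁+…+X_10] = 10·(1/10) = 1.
≈ 1.000

1.000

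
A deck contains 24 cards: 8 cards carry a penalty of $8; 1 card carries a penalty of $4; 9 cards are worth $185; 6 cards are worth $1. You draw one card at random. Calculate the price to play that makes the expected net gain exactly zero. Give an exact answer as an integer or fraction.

E[payout] = (8/24)·(-8) + (1/24)·(-4) + (9/24)·185 + (6/24)·1 = 1603/24
Fair fee = E[payout] = 1603/24

1603/24 dollars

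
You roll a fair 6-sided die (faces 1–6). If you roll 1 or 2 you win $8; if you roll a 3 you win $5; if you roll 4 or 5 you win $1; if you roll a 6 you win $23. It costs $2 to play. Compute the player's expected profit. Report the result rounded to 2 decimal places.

$5.67

E[payout] = (1/3)·1 + (1/6)·5 + (1/3)·8 + (1/6)·23 = 23/3
Expected profit = 23/3 − 2 = 17/3 ≈ $5.67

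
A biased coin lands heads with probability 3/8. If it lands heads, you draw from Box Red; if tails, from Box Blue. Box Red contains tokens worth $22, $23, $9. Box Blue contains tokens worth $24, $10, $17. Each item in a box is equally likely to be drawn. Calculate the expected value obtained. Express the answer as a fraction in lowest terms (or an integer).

139/8 dollars

E[X | Box Red] = (22 + 23 + 9)/3 = 18
E[X | Box Blue] = (24 + 10 + 17)/3 = 17
E[X] = (3/8)·18 + (5/8)·17 = 139/8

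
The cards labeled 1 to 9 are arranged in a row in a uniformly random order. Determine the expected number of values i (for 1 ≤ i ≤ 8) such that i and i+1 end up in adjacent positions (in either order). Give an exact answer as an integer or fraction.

For each i ∈ {1,…,8}, let Xᵢ = 1 if i and i+1 are adjacent. P(Xᵢ=1) = 2·(9−1)!/9! = 2/9.
By linearity, E[ΣXᵢ] = (8)·(2/9) = 16/9.

16/9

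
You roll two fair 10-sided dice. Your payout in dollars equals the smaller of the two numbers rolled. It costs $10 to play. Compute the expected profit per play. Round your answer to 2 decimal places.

-$6.15

Distribution of the smaller of the two numbers rolled: 1 w.p. 19/100, 2 w.p. 17/100, 3 w.p. 3/20, 4 w.p. 13/100, 5 w.p. 11/100, 6 w.p. 9/100, …
E[payout] = (19/100)·1 + (17/100)·2 + (3/20)·3 + (13/100)·4 + (11/100)·5 + (9/100)·6 + (7/100)·7 + (1/20)·8 + (3/100)·9 + (1/100)·10 = 77/20
Expected profit = 77/20 − 10 = -123/20 ≈ -$6.15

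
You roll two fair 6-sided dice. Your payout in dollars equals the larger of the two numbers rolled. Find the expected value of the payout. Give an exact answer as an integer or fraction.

161/36 dollars

Distribution of the larger of the two numbers rolled: 1 w.p. 1/36, 2 w.p. 1/12, 3 w.p. 5/36, 4 w.p. 7/36, 5 w.p. 1/4, 6 w.p. 11/36
E[payout] = (1/36)·1 + (1/12)·2 + (5/36)·3 + (7/36)·4 + (1/4)·5 + (11/36)·6 = 161/36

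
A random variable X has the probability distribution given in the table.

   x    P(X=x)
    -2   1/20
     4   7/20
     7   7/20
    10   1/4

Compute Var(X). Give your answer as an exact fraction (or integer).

E[X] = (1/20)·(-2) + (7/20)·4 + (7/20)·7 + (1/4)·10 = 25/4
E[X²] = (1/20)·4 + (7/20)·16 + (7/20)·49 + (1/4)·100 = 959/20
Var(X) = 959/20 − (25/4)² = 711/80

711/80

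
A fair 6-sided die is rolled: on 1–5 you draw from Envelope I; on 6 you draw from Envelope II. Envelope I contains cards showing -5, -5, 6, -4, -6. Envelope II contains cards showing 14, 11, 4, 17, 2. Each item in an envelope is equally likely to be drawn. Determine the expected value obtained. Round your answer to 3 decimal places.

-0.733

E[X | Envelope I] = (-5 − 5 + 6 − 4 − 6)/5 = -14/5
E[X | Envelope II] = (14 + 11 + 4 + 17 + 2)/5 = 48/5
E[X] = (5/6)·(-14/5) + (1/6)·48/5 = -11/15 ≈ -0.733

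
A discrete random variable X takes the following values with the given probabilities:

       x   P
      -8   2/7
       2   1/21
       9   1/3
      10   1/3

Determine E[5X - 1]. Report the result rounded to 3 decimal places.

E[5x-1] = (2/7)·(-41) + (1/21)·9 + (1/3)·44 + (1/3)·49
     = 138/7 ≈ 19.714

19.714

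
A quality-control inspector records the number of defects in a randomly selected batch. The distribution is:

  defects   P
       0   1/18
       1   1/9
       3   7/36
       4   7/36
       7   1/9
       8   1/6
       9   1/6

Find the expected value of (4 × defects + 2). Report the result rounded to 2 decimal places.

E[4x+2] = (1/18)·2 + (1/9)·6 + (7/36)·14 + (7/36)·18 + (1/9)·30 + (1/6)·34 + (1/6)·38
     = 67/3 ≈ 22.33

22.33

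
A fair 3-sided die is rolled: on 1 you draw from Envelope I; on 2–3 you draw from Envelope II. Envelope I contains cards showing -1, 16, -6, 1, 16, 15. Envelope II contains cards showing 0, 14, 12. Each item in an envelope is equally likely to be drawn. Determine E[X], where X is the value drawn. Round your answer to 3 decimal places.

8.056

E[X | Envelope I] = (-1 + 16 − 6 + 1 + 16 + 15)/6 = 41/6
E[X | Envelope II] = (0 + 14 + 12)/3 = 26/3
E[X] = (1/3)·41/6 + (2/3)·26/3 = 145/18 ≈ 8.056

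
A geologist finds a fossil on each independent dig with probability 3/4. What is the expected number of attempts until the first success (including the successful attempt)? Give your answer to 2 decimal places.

1.33

For a geometric distribution, E[trials] = 1/p = 1/(3/4) = 4/3.
≈ 1.33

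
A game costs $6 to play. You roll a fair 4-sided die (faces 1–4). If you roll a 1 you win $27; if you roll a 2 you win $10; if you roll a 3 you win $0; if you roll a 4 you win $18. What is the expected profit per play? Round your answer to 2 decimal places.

E[payout] = (1/4)·0 + (1/4)·10 + (1/4)·18 + (1/4)·27 = 55/4
Expected profit = 55/4 − 6 = 31/4 ≈ $7.75

$7.75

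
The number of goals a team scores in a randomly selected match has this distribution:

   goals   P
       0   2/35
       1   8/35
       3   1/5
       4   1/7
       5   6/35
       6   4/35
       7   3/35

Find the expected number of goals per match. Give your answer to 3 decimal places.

E[X] = (2/35)·0 + (8/35)·1 + (1/5)·3 + (1/7)·4 + (6/35)·5 + (4/35)·6 + (3/35)·7
     = 124/35 ≈ 3.543

3.543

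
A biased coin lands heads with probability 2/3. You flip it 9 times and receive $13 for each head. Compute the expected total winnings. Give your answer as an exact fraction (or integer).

$78

E[#heads] = 9·2/3 = 6 (linearity over flips).
E[winnings] = 13·6 = 78.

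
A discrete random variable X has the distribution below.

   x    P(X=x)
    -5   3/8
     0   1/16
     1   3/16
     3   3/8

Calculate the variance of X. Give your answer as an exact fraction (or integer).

E[X] = (3/8)·(-5) + (1/16)·0 + (3/16)·1 + (3/8)·3 = -9/16
E[X²] = (3/8)·25 + (1/16)·0 + (3/16)·1 + (3/8)·9 = 207/16
Var(X) = 207/16 − (-9/16)² = 3231/256

3231/256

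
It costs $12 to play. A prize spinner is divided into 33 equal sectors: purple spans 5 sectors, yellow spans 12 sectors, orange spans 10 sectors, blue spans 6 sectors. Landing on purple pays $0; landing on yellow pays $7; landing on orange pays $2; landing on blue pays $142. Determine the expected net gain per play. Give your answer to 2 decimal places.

E[payout] = (5/33)·0 + (12/33)·7 + (10/33)·2 + (6/33)·142 = 956/33
Expected profit = 956/33 − 12 = 560/33 ≈ $16.97

$16.97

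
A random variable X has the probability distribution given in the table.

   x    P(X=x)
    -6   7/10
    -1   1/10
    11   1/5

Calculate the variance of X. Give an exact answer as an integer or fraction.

E[X] = (7/10)·(-6) + (1/10)·(-1) + (1/5)·11 = -21/10
E[X²] = (7/10)·36 + (1/10)·1 + (1/5)·121 = 99/2
Var(X) = 99/2 − (-21/10)² = 4509/100

4509/100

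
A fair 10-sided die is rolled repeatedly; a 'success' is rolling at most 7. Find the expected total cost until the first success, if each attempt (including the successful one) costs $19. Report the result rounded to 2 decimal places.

E[#attempts] = 1/p = 10/7; E[cost] = 19·10/7 = 190/7.
≈ 27.14

$27.14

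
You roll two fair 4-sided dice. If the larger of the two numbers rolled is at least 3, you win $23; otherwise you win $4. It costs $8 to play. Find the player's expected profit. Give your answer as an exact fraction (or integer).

41/4 dollars

E[payout] = (1/4)·4 + (3/4)·23 = 73/4
Expected profit = 73/4 − 8 = 41/4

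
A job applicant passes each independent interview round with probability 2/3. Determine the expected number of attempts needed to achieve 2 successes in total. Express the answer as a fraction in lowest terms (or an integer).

3

By linearity (sum of 2 independent geometric waits), E[trials] = 2/p = 2/(2/3) = 3.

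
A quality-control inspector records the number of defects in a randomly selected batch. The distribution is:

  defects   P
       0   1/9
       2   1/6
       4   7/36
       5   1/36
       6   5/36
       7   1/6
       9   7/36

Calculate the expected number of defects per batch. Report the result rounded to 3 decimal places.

5.000

E[X] = (1/9)·0 + (1/6)·2 + (7/36)·4 + (1/36)·5 + (5/36)·6 + (1/6)·7 + (7/36)·9
     = 5 ≈ 5.000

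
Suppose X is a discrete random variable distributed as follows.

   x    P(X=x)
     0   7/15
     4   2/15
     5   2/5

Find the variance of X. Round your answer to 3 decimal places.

E[X] = (7/15)·0 + (2/15)·4 + (2/5)·5 = 38/15
E[X²] = (7/15)·0 + (2/15)·16 + (2/5)·25 = 182/15
Var(X) = 182/15 − (38/15)² = 1286/225 ≈ 5.716

5.716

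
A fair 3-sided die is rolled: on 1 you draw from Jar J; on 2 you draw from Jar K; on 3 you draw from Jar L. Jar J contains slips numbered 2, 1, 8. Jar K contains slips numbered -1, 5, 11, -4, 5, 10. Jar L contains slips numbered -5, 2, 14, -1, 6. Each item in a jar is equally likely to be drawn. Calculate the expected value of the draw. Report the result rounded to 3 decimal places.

E[X | Jar J] = (2 + 1 + 8)/3 = 11/3
E[X | Jar K] = (-1 + 5 + 11 − 4 + 5 + 10)/6 = 13/3
E[X | Jar L] = (-5 + 2 + 14 − 1 + 6)/5 = 16/5
E[X] = (1/3)·11/3 + (1/3)·13/3 + (1/3)·16/5 = 56/15 ≈ 3.733

3.733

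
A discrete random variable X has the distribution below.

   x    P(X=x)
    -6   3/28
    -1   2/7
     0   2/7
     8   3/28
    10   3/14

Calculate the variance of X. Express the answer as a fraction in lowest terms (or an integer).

E[X] = (3/28)·(-6) + (2/7)·(-1) + (2/7)·0 + (3/28)·8 + (3/14)·10 = 29/14
E[X²] = (3/28)·36 + (2/7)·1 + (2/7)·0 + (3/28)·64 + (3/14)·100 = 227/7
Var(X) = 227/7 − (29/14)² = 5515/196

5515/196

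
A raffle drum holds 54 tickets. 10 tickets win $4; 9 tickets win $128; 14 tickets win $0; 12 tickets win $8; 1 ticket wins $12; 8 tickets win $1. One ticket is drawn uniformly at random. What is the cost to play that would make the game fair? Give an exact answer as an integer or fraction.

218/9 dollars

E[payout] = (10/54)·4 + (9/54)·128 + (14/54)·0 + (12/54)·8 + (1/54)·12 + (8/54)·1 = 218/9
Fair fee = E[payout] = 218/9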